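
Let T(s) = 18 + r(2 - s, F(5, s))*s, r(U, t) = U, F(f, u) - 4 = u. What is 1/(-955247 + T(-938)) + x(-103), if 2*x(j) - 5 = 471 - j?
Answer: 1063593469/3673898 ≈ 289.50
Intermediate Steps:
F(f, u) = 4 + u
T(s) = 18 + s*(2 - s) (T(s) = 18 + (2 - s)*s = 18 + s*(2 - s))
x(j) = 238 - j/2 (x(j) = 5/2 + (471 - j)/2 = 5/2 + (471/2 - j/2) = 238 - j/2)
1/(-955247 + T(-938)) + x(-103) = 1/(-955247 + (18 - 1*(-938)*(-2 - 938))) + (238 - ½*(-103)) = 1/(-955247 + (18 - 1*(-938)*(-940))) + (238 + 103/2) = 1/(-955247 + (18 - 881720)) + 579/2 = 1/(-955247 - 881702) + 579/2 = 1/(-1836949) + 579/2 = -1/1836949 + 579/2 = 1063593469/3673898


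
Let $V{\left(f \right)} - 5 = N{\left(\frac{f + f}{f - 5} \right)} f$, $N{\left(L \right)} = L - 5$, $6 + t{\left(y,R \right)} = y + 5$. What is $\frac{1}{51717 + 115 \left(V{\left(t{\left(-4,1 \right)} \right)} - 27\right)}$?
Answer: $\frac{1}{51487} \approx 1.9422 \cdot 10^{-5}$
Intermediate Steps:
$t{\left(y,R \right)} = -1 + y$ ($t{\left(y,R \right)} = -6 + \left(y + 5\right) = -6 + \left(5 + y\right) = -1 + y$)
$N{\left(L \right)} = -5 + L$
$V{\left(f \right)} = 5 + f \left(-5 + \frac{2 f}{-5 + f}\right)$ ($V{\left(f \right)} = 5 + \left(-5 + \frac{f + f}{f - 5}\right) f = 5 + \left(-5 + \frac{2 f}{-5 + f}\right) f = 5 + f \left(-5 + \frac{2 f}{-5 + f}\right)$)
$\frac{1}{51717 + 115 \left(V{\left(t{\left(-4,1 \right)} \right)} - 27\right)} = \frac{1}{51717 + 115 \left(\frac{-25 - 3 \left(-1 - 4\right)^{2} + 30 \left(-1 - 4\right)}{-5 - 5} - 27\right)} = \frac{1}{51717 + 115 \left(\frac{-25 - 3 \left(-5\right)^{2} + 30 \left(-5\right)}{-5 - 5} - 27\right)} = \frac{1}{51717 + 115 \left(\frac{-25 - 75 - 150}{-10} - 27\right)} = \frac{1}{51717 + 115 \left(- \frac{-25 - 75 - 150}{10} - 27\right)} = \frac{1}{51717 + 115 \left(\left(- \frac{1}{10}\right) \left(-250\right) - 27\right)} = \frac{1}{51717 + 115 \left(25 - 27\right)} = \frac{1}{51717 + 115 \left(-2\right)} = \frac{1}{51717 - 230} = \frac{1}{51487}$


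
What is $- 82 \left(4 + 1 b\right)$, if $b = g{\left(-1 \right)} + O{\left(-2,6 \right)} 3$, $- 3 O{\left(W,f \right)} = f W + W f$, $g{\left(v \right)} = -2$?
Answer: $-2132$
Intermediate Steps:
$O{\left(W,f \right)} = - \frac{2 W f}{3}$ ($O{\left(W,f \right)} = - \frac{f W + W f}{3} = - \frac{W f + W f}{3} = - \frac{2 W f}{3}$)
$b = 22$ ($b = -2 + \left(- \frac{2}{3}\right) \left(-2\right) 6 \cdot 3 = -2 + 8 \cdot 3 = -2 + 24 = 22$)
$- 82 \left(4 + 1 b\right) = - 82 \left(4 + 1 \cdot 22\right) = - 82 \left(4 + 22\right) = \left(-82\right) 26 = -2132$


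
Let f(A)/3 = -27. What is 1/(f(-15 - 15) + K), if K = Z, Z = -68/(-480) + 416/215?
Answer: -1032/81449 ≈ -0.012671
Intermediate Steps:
f(A) = -81 (f(A) = 3*(-27) = -81)
Z = 2143/1032 (Z = -68*(-1/480) + 416*(1/215) = 17/120 + 416/215 = 2143/1032 ≈ 2.0765)
K = 2143/1032 ≈ 2.0765
1/(f(-15 - 15) + K) = 1/(-81 + 2143/1032) = 1/(-81449/1032) = -1032/81449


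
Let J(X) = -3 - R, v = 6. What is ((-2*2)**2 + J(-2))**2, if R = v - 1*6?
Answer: 169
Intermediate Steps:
R = 0 (R = 6 - 1*6 = 6 - 6 = 0)
J(X) = -3 (J(X) = -3 - 1*0 = -3 + 0 = -3)
((-2*2)**2 + J(-2))**2 = ((-2*2)**2 - 3)**2 = ((-4)**2 - 3)**2 = (16 - 3)**2 = 13**2 = 169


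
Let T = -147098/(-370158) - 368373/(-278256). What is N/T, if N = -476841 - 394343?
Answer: -1493571788544/2950949 ≈ -5.0613e+5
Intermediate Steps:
T = 2950949/1714416 (T = -147098*(-1/370158) - 368373*(-1/278256) = 3871/9741 + 233/176 = 2950949/1714416 ≈ 1.7213)
N = -871184
N/T = -871184/2950949/1714416 = -871184*1714416/2950949 = -1493571788544/2950949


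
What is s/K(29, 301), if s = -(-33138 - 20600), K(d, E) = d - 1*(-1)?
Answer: 26869/15 ≈ 1791.3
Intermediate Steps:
K(d, E) = 1 + d (K(d, E) = d + 1 = 1 + d)
s = 53738 (s = -1*(-53738) = 53738)
s/K(29, 301) = 53738/(1 + 29) = 53738/30 = 53738*(1/30) = 26869/15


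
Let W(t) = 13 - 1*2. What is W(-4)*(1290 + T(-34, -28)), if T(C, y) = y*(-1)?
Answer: 14498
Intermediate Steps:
T(C, y) = -y
W(t) = 11 (W(t) = 13 - 2 = 11)
W(-4)*(1290 + T(-34, -28)) = 11*(1290 - 1*(-28)) = 11*(1290 + 28) = 11*1318 = 14498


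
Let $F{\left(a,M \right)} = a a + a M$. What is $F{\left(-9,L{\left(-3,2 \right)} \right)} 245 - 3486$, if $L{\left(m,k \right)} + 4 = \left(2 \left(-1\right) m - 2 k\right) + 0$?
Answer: $20769$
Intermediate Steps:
$L{\left(m,k \right)} = -4 - 2 k - 2 m$ ($L{\left(m,k \right)} = -4 + \left(\left(2 \left(-1\right) m - 2 k\right) + 0\right) = -4 + \left(\left(- 2 m - 2 k\right) + 0\right) = -4 + \left(\left(- 2 k - 2 m\right) + 0\right) = -4 - \left(2 k + 2 m\right) = -4 - 2 k - 2 m$)
$F{\left(a,M \right)} = a^{2} + M a$
$F{\left(-9,L{\left(-3,2 \right)} \right)} 245 - 3486 = - 9 \left(\left(-4 - 4 - -6\right) - 9\right) 245 - 3486 = - 9 \left(\left(-4 - 4 + 6\right) - 9\right) 245 - 3486 = - 9 \left(-2 - 9\right) 245 - 3486 = \left(-9\right) \left(-11\right) 245 - 3486 = 99 \cdot 245 - 3486 = 24255 - 3486 = 20769$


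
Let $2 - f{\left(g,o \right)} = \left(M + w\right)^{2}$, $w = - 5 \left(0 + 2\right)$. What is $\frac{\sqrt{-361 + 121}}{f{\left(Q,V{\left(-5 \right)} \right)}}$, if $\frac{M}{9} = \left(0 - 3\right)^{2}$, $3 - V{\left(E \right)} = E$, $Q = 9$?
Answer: $- \frac{4 i \sqrt{15}}{5039} \approx - 0.0030744 i$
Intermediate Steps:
$V{\left(E \right)} = 3 - E$
$M = 81$ ($M = 9 \left(0 - 3\right)^{2} = 9 \left(-3\right)^{2} = 9 \cdot 9 = 81$)
$w = -10$ ($w = \left(-5\right) 2 = -10$)
$f{\left(g,o \right)} = -5039$ ($f{\left(g,o \right)} = 2 - \left(81 - 10\right)^{2} = 2 - 71^{2} = 2 - 5041 = -5039$)
$\frac{\sqrt{-361 + 121}}{f{\left(Q,V{\left(-5 \right)} \right)}} = \frac{\sqrt{-361 + 121}}{-5039} = \sqrt{-240} \left(- \frac{1}{5039}\right) = 4 i \sqrt{15} \left(- \frac{1}{5039}\right) = - \frac{4 i \sqrt{15}}{5039}$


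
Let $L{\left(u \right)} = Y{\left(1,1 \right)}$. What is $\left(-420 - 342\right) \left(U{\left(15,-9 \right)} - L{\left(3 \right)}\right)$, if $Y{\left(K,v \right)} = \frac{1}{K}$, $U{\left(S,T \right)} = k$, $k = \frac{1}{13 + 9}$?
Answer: $\frac{8001}{11} \approx 727.36$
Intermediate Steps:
$k = \frac{1}{22} \approx 0.045455$
$U{\left(S,T \right)} = \frac{1}{22}$
$L{\left(u \right)} = 1$ ($L{\left(u \right)} = 1^{-1} = 1$)
$\left(-420 - 342\right) \left(U{\left(15,-9 \right)} - L{\left(3 \right)}\right) = \left(-420 - 342\right) \left(\frac{1}{22} - 1\right) = - 762 \left(\frac{1}{22} - 1\right) = \left(-762\right) \left(- \frac{21}{22}\right) = \frac{8001}{11}$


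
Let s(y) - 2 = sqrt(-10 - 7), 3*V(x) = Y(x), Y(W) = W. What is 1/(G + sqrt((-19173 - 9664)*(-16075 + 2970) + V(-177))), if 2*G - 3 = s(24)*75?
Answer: 2/(153 + 2*sqrt(377908826) + 75*I*sqrt(17)) ≈ 5.1236e-5 - 4.0591e-7*I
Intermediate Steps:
V(x) = x/3
s(y) = 2 + I*sqrt(17) (s(y) = 2 + sqrt(-10 - 7) = 2 + sqrt(-17) = 2 + I*sqrt(17))
G = 153/2 + 75*I*sqrt(17)/2 (G = 3/2 + ((2 + I*sqrt(17))*75)/2 = 3/2 + (150 + 75*I*sqrt(17))/2 = 3/2 + (75 + 75*I*sqrt(17)/2) = 153/2 + 75*I*sqrt(17)/2 ≈ 76.5 + 154.62*I)
1/(G + sqrt((-19173 - 9664)*(-16075 + 2970) + V(-177))) = 1/((153/2 + 75*I*sqrt(17)/2) + sqrt((-19173 - 9664)*(-16075 + 2970) + (1/3)*(-177))) = 1/((153/2 + 75*I*sqrt(17)/2) + sqrt(-28837*(-13105) - 59)) = 1/((153/2 + 75*I*sqrt(17)/2) + sqrt(377908885 - 59)) = 1/((153/2 + 75*I*sqrt(17)/2) + sqrt(377908826)) = 1/(153/2 + sqrt(377908826) + 75*I*sqrt(17)/2)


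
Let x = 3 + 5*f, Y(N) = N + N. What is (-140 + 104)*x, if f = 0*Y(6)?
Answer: -108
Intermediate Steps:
Y(N) = 2*N
f = 0 (f = 0*(2*6) = 0*12 = 0)
x = 3 (x = 3 + 5*0 = 3 + 0 = 3)
(-140 + 104)*x = (-140 + 104)*3 = -36*3 = -108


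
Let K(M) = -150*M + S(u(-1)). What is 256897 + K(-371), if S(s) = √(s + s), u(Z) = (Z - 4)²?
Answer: 312547 + 5*√2 ≈ 3.1255e+5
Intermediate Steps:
u(Z) = (-4 + Z)²
S(s) = √2*√s (S(s) = √(2*s) = √2*√s)
K(M) = -150*M + 5*√2 (K(M) = -150*M + √2*√((-4 - 1)²) = -150*M + √2*√((-5)²) = -150*M + √2*√25 = -150*M + √2*5 = -150*M + 5*√2)
256897 + K(-371) = 256897 + (-150*(-371) + 5*√2) = 256897 + (55650 + 5*√2) = 312547 + 5*√2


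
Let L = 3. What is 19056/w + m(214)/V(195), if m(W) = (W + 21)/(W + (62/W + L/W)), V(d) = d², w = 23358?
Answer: 1107741902074/1357772919165 ≈ 0.81585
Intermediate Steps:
m(W) = (21 + W)/(W + 65/W) (m(W) = (W + 21)/(W + (62/W + 3/W)) = (21 + W)/(W + 65/W))
19056/w + m(214)/V(195) = 19056/23358 + (214*(21 + 214)/(65 + 214²))/(195²) = 19056*(1/23358) + (214*235/(65 + 45796))/38025 = 3176/3893 + (214*235/45861)*(1/38025) = 3176/3893 + (214*(1/45861)*235)*(1/38025) = 3176/3893 + (50290/45861)*(1/38025) = 3176/3893 + 10058/348772905 = 1107741902074/1357772919165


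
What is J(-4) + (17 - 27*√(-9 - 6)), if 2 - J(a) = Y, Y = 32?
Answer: -13 - 27*I*√15 ≈ -13.0 - 104.57*I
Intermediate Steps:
J(a) = -30 (J(a) = 2 - 1*32 = 2 - 32 = -30)
J(-4) + (17 - 27*√(-9 - 6)) = -30 + (17 - 27*√(-9 - 6)) = -30 + (17 - 27*I*√15) = -13 - 27*I*√15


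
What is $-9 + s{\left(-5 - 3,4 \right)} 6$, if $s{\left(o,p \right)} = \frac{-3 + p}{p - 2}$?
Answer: $-6$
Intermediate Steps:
$s{\left(o,p \right)} = \frac{-3 + p}{-2 + p}$
$-9 + s{\left(-5 - 3,4 \right)} 6 = -9 + \frac{-3 + 4}{-2 + 4} \cdot 6 = -9 + \frac{1}{2} \cdot 1 \cdot 6 = -9 + \frac{1}{2} \cdot 6 = -9 + 3 = -6$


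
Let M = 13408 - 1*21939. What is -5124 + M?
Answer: -13655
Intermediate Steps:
M = -8531 (M = 13408 - 21939 = -8531)
-5124 + M = -5124 - 8531 = -13655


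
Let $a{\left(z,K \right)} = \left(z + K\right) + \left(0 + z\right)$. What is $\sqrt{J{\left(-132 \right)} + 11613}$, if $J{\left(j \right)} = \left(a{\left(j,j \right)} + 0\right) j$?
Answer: $\sqrt{63885} \approx 252.75$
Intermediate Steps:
$a{\left(z,K \right)} = K + 2 z$ ($a{\left(z,K \right)} = \left(K + z\right) + z = K + 2 z$)
$J{\left(j \right)} = 3 j^{2}$ ($J{\left(j \right)} = \left(\left(j + 2 j\right) + 0\right) j = \left(3 j + 0\right) j = 3 j j = 3 j^{2}$)
$\sqrt{J{\left(-132 \right)} + 11613} = \sqrt{3 \left(-132\right)^{2} + 11613} = \sqrt{3 \cdot 17424 + 11613} = \sqrt{52272 + 11613} = \sqrt{63885}$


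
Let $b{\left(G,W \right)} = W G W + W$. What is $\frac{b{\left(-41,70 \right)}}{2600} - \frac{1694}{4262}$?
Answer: $- \frac{43017093}{554060} \approx -77.64$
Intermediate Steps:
$b{\left(G,W \right)} = W + G W^{2}$ ($b{\left(G,W \right)} = G W W + W = G W^{2} + W = W + G W^{2}$)
$\frac{b{\left(-41,70 \right)}}{2600} - \frac{1694}{4262} = \frac{70 \left(1 - 2870\right)}{2600} - \frac{1694}{4262} = 70 \left(1 - 2870\right) \frac{1}{2600} - \frac{847}{2131} = 70 \left(-2869\right) \frac{1}{2600} - \frac{847}{2131} = \left(-200830\right) \frac{1}{2600} - \frac{847}{2131} = - \frac{20083}{260} - \frac{847}{2131} = - \frac{43017093}{554060}$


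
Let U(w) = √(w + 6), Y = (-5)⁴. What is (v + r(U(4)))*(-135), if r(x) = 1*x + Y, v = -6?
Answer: -83565 - 135*√10 ≈ -83992.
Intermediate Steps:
Y = 625
U(w) = √(6 + w)
r(x) = 625 + x (r(x) = 1*x + 625 = x + 625 = 625 + x)
(v + r(U(4)))*(-135) = (-6 + (625 + √(6 + 4)))*(-135) = (-6 + (625 + √10))*(-135) = (619 + √10)*(-135) = -83565 - 135*√10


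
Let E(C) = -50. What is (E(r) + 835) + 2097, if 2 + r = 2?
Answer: 2882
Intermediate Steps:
r = 0 (r = -2 + 2 = 0)
(E(r) + 835) + 2097 = (-50 + 835) + 2097 = 785 + 2097 = 2882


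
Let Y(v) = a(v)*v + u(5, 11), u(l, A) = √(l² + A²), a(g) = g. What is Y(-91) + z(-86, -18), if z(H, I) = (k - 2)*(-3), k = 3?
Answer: 8278 + √146 ≈ 8290.1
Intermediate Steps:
u(l, A) = √(A² + l²)
Y(v) = √146 + v² (Y(v) = v*v + √(11² + 5²) = v² + √(121 + 25) = v² + √146 = √146 + v²)
z(H, I) = -3 (z(H, I) = (3 - 2)*(-3) = 1*(-3) = -3)
Y(-91) + z(-86, -18) = (√146 + (-91)²) - 3 = (√146 + 8281) - 3 = (8281 + √146) - 3 = 8278 + √146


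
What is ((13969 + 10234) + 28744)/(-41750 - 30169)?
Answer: -5883/7991 ≈ -0.73620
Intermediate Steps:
((13969 + 10234) + 28744)/(-41750 - 30169) = (24203 + 28744)/(-71919) = 52947*(-1/71919) = -5883/7991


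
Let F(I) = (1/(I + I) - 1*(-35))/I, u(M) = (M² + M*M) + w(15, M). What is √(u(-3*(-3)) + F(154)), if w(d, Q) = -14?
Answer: √14061434/308 ≈ 12.175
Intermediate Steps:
u(M) = -14 + 2*M² (u(M) = (M² + M*M) - 14 = (M² + M²) - 14 = 2*M² - 14 = -14 + 2*M²)
F(I) = (35 + 1/(2*I))/I (F(I) = (1/(2*I) + 35)/I = (35 + 1/(2*I))/I)
√(u(-3*(-3)) + F(154)) = √((-14 + 2*(-3*(-3))²) + (½)*(1 + 70*154)/154²) = √((-14 + 2*9²) + (½)*(1/23716)*(1 + 10780)) = √((-14 + 2*81) + (½)*(1/23716)*10781) = √((-14 + 162) + 10781/47432) = √(148 + 10781/47432) = √(7030717/47432) = √14061434/308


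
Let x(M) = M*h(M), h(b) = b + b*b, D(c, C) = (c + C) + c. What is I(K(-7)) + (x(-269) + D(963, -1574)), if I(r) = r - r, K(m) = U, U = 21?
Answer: -19392396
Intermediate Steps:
D(c, C) = C + 2*c (D(c, C) = (C + c) + c = C + 2*c)
h(b) = b + b²
K(m) = 21
x(M) = M²*(1 + M) (x(M) = M*(M*(1 + M)) = M²*(1 + M))
I(r) = 0
I(K(-7)) + (x(-269) + D(963, -1574)) = 0 + ((-269)²*(1 - 269) + (-1574 + 2*963)) = 0 + (72361*(-268) + (-1574 + 1926)) = 0 + (-19392748 + 352) = 0 - 19392396 = -19392396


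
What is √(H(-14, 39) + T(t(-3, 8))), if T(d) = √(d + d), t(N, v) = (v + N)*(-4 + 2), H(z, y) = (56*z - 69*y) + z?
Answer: √(-3489 + 2*I*√5) ≈ 0.0379 + 59.068*I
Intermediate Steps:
H(z, y) = -69*y + 57*z (H(z, y) = (-69*y + 56*z) + z = -69*y + 57*z)
t(N, v) = -2*N - 2*v (t(N, v) = (N + v)*(-2) = -2*N - 2*v)
T(d) = √2*√d (T(d) = √(2*d) = √2*√d)
√(H(-14, 39) + T(t(-3, 8))) = √((-69*39 + 57*(-14)) + √2*√(-2*(-3) - 2*8)) = √((-2691 - 798) + √2*√(6 - 16)) = √(-3489 + √2*√(-10)) = √(-3489 + √2*(I*√10)) = √(-3489 + 2*I*√5)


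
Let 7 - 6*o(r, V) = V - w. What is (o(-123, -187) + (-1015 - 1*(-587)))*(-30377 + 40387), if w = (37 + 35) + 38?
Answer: -11331320/3 ≈ -3.7771e+6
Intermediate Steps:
w = 110 (w = 72 + 38 = 110)
o(r, V) = 39/2 - V/6 (o(r, V) = 7/6 - (V - 1*110)/6 = 7/6 - (V - 110)/6 = 7/6 - (-110 + V)/6 = 7/6 + (55/3 - V/6) = 39/2 - V/6)
(o(-123, -187) + (-1015 - 1*(-587)))*(-30377 + 40387) = ((39/2 - ⅙*(-187)) + (-1015 - 1*(-587)))*(-30377 + 40387) = ((39/2 + 187/6) + (-1015 + 587))*10010 = (152/3 - 428)*10010 = -1132/3*10010 = -11331320/3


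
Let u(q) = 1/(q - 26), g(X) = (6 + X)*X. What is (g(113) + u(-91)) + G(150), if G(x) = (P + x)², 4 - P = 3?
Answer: 4241015/117 ≈ 36248.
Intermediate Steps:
P = 1 (P = 4 - 1*3 = 4 - 3 = 1)
g(X) = X*(6 + X)
G(x) = (1 + x)²
u(q) = 1/(-26 + q)
(g(113) + u(-91)) + G(150) = (113*(6 + 113) + 1/(-26 - 91)) + (1 + 150)² = (113*119 + 1/(-117)) + 151² = (13447 - 1/117) + 22801 = 1573298/117 + 22801 = 4241015/117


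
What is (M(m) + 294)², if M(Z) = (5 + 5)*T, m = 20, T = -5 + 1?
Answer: 64516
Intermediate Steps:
T = -4
M(Z) = -40 (M(Z) = (5 + 5)*(-4) = 10*(-4) = -40)
(M(m) + 294)² = (-40 + 294)² = 254² = 64516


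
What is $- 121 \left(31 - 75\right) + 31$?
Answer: $5355$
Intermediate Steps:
$- 121 \left(31 - 75\right) + 31 = \left(-121\right) \left(-44\right) + 31 = 5324 + 31 = 5355$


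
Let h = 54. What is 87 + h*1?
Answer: 141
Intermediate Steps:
87 + h*1 = 87 + 54*1 = 87 + 54 = 141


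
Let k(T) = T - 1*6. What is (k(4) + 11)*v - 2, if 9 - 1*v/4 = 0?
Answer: 322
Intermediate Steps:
k(T) = -6 + T (k(T) = T - 6 = -6 + T)
v = 36 (v = 36 - 4*0 = 36 + 0 = 36)
(k(4) + 11)*v - 2 = ((-6 + 4) + 11)*36 - 2 = (-2 + 11)*36 - 2 = 9*36 - 2 = 324 - 2 = 322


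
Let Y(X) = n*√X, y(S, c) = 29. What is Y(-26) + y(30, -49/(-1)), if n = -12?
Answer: 29 - 12*I*√26 ≈ 29.0 - 61.188*I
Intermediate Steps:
Y(X) = -12*√X
Y(-26) + y(30, -49/(-1)) = -12*I*√26 + 29 = 29 - 12*I*√26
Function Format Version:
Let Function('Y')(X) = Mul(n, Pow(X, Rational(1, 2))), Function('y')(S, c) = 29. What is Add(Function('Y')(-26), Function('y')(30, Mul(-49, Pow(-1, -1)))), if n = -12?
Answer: Add(29, Mul(-12, I, Pow(26, Rational(1, 2)))) ≈ Add(29.000, Mul(-61.188, I))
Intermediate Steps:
Function('Y')(X) = Mul(-12, Pow(X, Rational(1, 2)))
Add(Function('Y')(-26), Function('y')(30, Mul(-49, Pow(-1, -1)))) = Add(Mul(-12, Pow(-26, Rational(1, 2))), 29) = Add(Mul(-12, Mul(I, Pow(26, Rational(1, 2)))), 29) = Add(Mul(-12, I, Pow(26, Rational(1, 2))), 29) = Add(29, Mul(-12, I, Pow(26, Rational(1, 2))))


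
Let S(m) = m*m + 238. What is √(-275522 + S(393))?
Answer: 13*I*√715 ≈ 347.61*I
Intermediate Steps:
S(m) = 238 + m² (S(m) = m² + 238 = 238 + m²)
√(-275522 + S(393)) = √(-275522 + (238 + 393²)) = √(-275522 + (238 + 154449)) = √(-275522 + 154687) = √(-120835) = 13*I*√715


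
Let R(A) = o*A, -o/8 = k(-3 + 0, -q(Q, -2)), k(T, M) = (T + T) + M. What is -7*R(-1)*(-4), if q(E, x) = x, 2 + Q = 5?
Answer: -896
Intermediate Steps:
Q = 3 (Q = -2 + 5 = 3)
k(T, M) = M + 2*T (k(T, M) = 2*T + M = M + 2*T)
o = 32 (o = -8*(-1*(-2) + 2*(-3 + 0)) = -8*(2 + 2*(-3)) = -8*(2 - 6) = -8*(-4) = 32)
R(A) = 32*A
-7*R(-1)*(-4) = -224*(-1)*(-4) = -7*(-32)*(-4) = 224*(-4) = -896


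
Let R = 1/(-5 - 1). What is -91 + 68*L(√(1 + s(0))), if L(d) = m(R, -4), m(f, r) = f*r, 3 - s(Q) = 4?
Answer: -137/3 ≈ -45.667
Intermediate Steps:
R = -⅙ (R = 1/(-6) = -⅙ ≈ -0.16667)
s(Q) = -1 (s(Q) = 3 - 1*4 = 3 - 4 = -1)
L(d) = ⅔ (L(d) = -⅙*(-4) = ⅔)
-91 + 68*L(√(1 + s(0))) = -91 + 68*(⅔) = -91 + 136/3 = -137/3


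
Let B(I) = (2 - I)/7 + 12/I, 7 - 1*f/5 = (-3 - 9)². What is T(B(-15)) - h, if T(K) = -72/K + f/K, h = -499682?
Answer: 28455379/57 ≈ 4.9922e+5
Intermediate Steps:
f = -685 (f = 35 - 5*(-3 - 9)² = 35 - 5*(-12)² = 35 - 5*144 = 35 - 720 = -685)
B(I) = 2/7 + 12/I - I/7 (B(I) = (2 - I)*(⅐) + 12/I = (2/7 - I/7) + 12/I = 2/7 + 12/I - I/7)
T(K) = -757/K (T(K) = -72/K - 685/K = -757/K)
T(B(-15)) - h = -757*(-105/(84 - 1*(-15)*(-2 - 15))) - 1*(-499682) = -757*(-105/(84 - 1*(-15)*(-17))) + 499682 = -757*(-105/(84 - 255)) + 499682 = -757/((⅐)*(-1/15)*(-171)) + 499682 = -757/57/35 + 499682 = -757*35/57 + 499682 = -26495/57 + 499682 = 28455379/57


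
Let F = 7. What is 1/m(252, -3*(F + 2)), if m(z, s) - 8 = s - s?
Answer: ⅛ ≈ 0.12500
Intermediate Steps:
m(z, s) = 8 (m(z, s) = 8 + (s - s) = 8 + 0 = 8)
1/m(252, -3*(F + 2)) = 1/8 = ⅛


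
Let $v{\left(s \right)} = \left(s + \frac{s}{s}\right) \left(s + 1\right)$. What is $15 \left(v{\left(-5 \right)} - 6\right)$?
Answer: $150$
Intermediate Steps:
$v{\left(s \right)} = \left(1 + s\right)^{2}$ ($v{\left(s \right)} = \left(s + 1\right) \left(1 + s\right) = \left(1 + s\right) \left(1 + s\right) = \left(1 + s\right)^{2}$)
$15 \left(v{\left(-5 \right)} - 6\right) = 15 \left(\left(1 + \left(-5\right)^{2} + 2 \left(-5\right)\right) - 6\right) = 15 \left(\left(1 + 25 - 10\right) - 6\right) = 15 \left(16 - 6\right) = 15 \cdot 10 = 150$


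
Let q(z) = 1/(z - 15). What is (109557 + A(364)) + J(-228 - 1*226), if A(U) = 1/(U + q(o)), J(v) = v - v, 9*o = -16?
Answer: 6020705086/54955 ≈ 1.0956e+5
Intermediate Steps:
o = -16/9 (o = (⅑)*(-16) = -16/9 ≈ -1.7778)
q(z) = 1/(-15 + z)
J(v) = 0
A(U) = 1/(-9/151 + U) (A(U) = 1/(U + 1/(-15 - 16/9)) = 1/(U + 1/(-151/9)) = 1/(U - 9/151) = 1/(-9/151 + U))
(109557 + A(364)) + J(-228 - 1*226) = (109557 + 151/(-9 + 151*364)) + 0 = (109557 + 151/(-9 + 54964)) + 0 = (109557 + 151/54955) + 0 = 6020705086/54955 + 0 = 6020705086/54955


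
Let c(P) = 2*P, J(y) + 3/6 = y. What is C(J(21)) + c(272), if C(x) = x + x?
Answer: 585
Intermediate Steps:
J(y) = -½ + y
C(x) = 2*x
C(J(21)) + c(272) = 2*(-½ + 21) + 2*272 = 2*(41/2) + 544 = 41 + 544 = 585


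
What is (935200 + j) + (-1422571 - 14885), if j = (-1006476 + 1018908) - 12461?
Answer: -502285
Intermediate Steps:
j = -29 (j = 12432 - 12461 = -29)
(935200 + j) + (-1422571 - 14885) = (935200 - 29) + (-1422571 - 14885) = 935171 - 1437456 = -502285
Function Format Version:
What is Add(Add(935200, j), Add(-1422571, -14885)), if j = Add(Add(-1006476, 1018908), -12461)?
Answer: -502285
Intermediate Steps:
j = -29 (j = Add(12432, -12461) = -29)
Add(Add(935200, j), Add(-1422571, -14885)) = Add(Add(935200, -29), Add(-1422571, -14885)) = Add(935171, -1437456) = -502285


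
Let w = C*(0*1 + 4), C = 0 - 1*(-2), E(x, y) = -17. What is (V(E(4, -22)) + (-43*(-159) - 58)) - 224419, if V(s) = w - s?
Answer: -217615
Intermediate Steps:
C = 2 (C = 0 + 2 = 2)
w = 8 (w = 2*(0*1 + 4) = 2*(0 + 4) = 2*4 = 8)
V(s) = 8 - s
(V(E(4, -22)) + (-43*(-159) - 58)) - 224419 = ((8 - 1*(-17)) + (-43*(-159) - 58)) - 224419 = ((8 + 17) + (6837 - 58)) - 224419 = (25 + 6779) - 224419 = 6804 - 224419 = -217615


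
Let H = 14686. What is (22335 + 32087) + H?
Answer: 69108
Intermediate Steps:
(22335 + 32087) + H = (22335 + 32087) + 14686 = 54422 + 14686 = 69108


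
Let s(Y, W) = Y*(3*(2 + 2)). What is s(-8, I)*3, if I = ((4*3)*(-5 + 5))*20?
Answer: -288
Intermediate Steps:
I = 0 (I = (12*0)*20 = 0*20 = 0)
s(Y, W) = 12*Y (s(Y, W) = Y*(3*4) = Y*12 = 12*Y)
s(-8, I)*3 = (12*(-8))*3 = -96*3 = -288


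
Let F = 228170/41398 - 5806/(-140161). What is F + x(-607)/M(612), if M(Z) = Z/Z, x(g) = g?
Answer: -249273346442/414456077 ≈ -601.45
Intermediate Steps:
M(Z) = 1
F = 2301492297/414456077 (F = 228170*(1/41398) - 5806*(-1/140161) = 114085/20699 + 5806/140161 = 2301492297/414456077 ≈ 5.5530)
F + x(-607)/M(612) = 2301492297/414456077 - 607/1 = 2301492297/414456077 - 607*1 = 2301492297/414456077 - 607 = -249273346442/414456077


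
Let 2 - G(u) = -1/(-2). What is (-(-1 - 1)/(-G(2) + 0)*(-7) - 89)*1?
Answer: -239/3 ≈ -79.667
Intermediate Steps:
G(u) = 3/2 (G(u) = 2 - (-1)/(-2) = 2 - (-1)*(-1)/2 = 2 - 1*½ = 2 - ½ = 3/2)
(-(-1 - 1)/(-G(2) + 0)*(-7) - 89)*1 = (-(-1 - 1)/(-1*3/2 + 0)*(-7) - 89)*1 = (-(-2)/(-3/2 + 0)*(-7) - 89)*1 = (-(-2)/(-3/2)*(-7) - 89)*1 = (-(-2)*(-2)/3*(-7) - 89)*1 = (-1*4/3*(-7) - 89)*1 = (-4/3*(-7) - 89)*1 = (28/3 - 89)*1 = -239/3*1 = -239/3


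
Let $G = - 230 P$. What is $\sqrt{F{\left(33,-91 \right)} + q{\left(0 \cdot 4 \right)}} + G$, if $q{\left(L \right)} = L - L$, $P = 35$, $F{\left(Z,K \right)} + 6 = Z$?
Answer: $-8050 + 3 \sqrt{3} \approx -8044.8$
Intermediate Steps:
$F{\left(Z,K \right)} = -6 + Z$
$q{\left(L \right)} = 0$
$G = -8050$ ($G = \left(-230\right) 35 = -8050$)
$\sqrt{F{\left(33,-91 \right)} + q{\left(0 \cdot 4 \right)}} + G = \sqrt{\left(-6 + 33\right) + 0} - 8050 = \sqrt{27 + 0} - 8050 = \sqrt{27} - 8050 = 3 \sqrt{3} - 8050 = -8050 + 3 \sqrt{3}$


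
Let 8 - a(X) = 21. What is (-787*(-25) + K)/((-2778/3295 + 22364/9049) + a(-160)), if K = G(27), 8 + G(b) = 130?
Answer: -590276359635/339062657 ≈ -1740.9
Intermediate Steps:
G(b) = 122 (G(b) = -8 + 130 = 122)
K = 122
a(X) = -13 (a(X) = 8 - 1*21 = 8 - 21 = -13)
(-787*(-25) + K)/((-2778/3295 + 22364/9049) + a(-160)) = (-787*(-25) + 122)/((-2778/3295 + 22364/9049) - 13) = (19675 + 122)/((-2778*1/3295 + 22364*(1/9049)) - 13) = 19797/((-2778/3295 + 22364/9049) - 13) = 19797/(48551258/29816455 - 13) = 19797/(-339062657/29816455) = 19797*(-29816455/339062657) = -590276359635/339062657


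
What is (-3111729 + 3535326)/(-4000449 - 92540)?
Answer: -423597/4092989 ≈ -0.10349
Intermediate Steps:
(-3111729 + 3535326)/(-4000449 - 92540) = 423597/(-4092989) = 423597*(-1/4092989) = -423597/4092989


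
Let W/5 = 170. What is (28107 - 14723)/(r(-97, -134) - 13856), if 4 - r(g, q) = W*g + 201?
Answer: 1912/9771 ≈ 0.19568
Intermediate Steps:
W = 850 (W = 5*170 = 850)
r(g, q) = -197 - 850*g (r(g, q) = 4 - (850*g + 201) = 4 - (201 + 850*g) = 4 + (-201 - 850*g) = -197 - 850*g)
(28107 - 14723)/(r(-97, -134) - 13856) = (28107 - 14723)/((-197 - 850*(-97)) - 13856) = 13384/((-197 + 82450) - 13856) = 13384/(82253 - 13856) = 13384/68397 = 13384*(1/68397) = 1912/9771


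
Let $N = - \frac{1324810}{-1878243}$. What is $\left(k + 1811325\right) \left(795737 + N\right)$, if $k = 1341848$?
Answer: $\frac{4712696971120910873}{1878243} \approx 2.5091 \cdot 10^{12}$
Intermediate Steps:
$N = \frac{1324810}{1878243}$ ($N = \left(-1324810\right) \left(- \frac{1}{1878243}\right) = \frac{1324810}{1878243} \approx 0.70535$)
$\left(k + 1811325\right) \left(795737 + N\right) = \left(1341848 + 1811325\right) \left(795737 + \frac{1324810}{1878243}\right) = 3153173 \cdot \frac{1494588774901}{1878243} = \frac{4712696971120910873}{1878243}$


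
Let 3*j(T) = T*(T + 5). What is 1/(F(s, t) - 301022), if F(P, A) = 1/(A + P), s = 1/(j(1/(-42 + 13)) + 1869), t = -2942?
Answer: -4624178861/1391979570667723 ≈ -3.3220e-6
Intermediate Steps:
j(T) = T*(5 + T)/3 (j(T) = (T*(T + 5))/3 = (T*(5 + T))/3 = T*(5 + T)/3)
s = 841/1571781 (s = 1/((5 + 1/(-42 + 13))/(3*(-42 + 13)) + 1869) = 1/((1/3)*(5 + 1/(-29))/(-29) + 1869) = 1/((1/3)*(-1/29)*(5 - 1/29) + 1869) = 1/((1/3)*(-1/29)*(144/29) + 1869) = 1/(-48/841 + 1869) = 1/(1571781/841) = 841/1571781 ≈ 0.00053506)
1/(F(s, t) - 301022) = 1/(1/(-2942 + 841/1571781) - 301022) = 1/(1/(-4624178861/1571781) - 301022) = 1/(-1571781/4624178861 - 301022) = 1/(-1391979570667723/4624178861) = -4624178861/1391979570667723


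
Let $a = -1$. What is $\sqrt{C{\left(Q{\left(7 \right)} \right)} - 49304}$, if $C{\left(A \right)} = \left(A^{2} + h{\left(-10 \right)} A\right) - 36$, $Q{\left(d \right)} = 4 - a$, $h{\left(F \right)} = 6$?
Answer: $i \sqrt{49285} \approx 222.0 i$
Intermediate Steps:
$Q{\left(d \right)} = 5$ ($Q{\left(d \right)} = 4 - -1 = 4 + 1 = 5$)
$C{\left(A \right)} = -36 + A^{2} + 6 A$ ($C{\left(A \right)} = \left(A^{2} + 6 A\right) - 36 = -36 + A^{2} + 6 A$)
$\sqrt{C{\left(Q{\left(7 \right)} \right)} - 49304} = \sqrt{\left(-36 + 5^{2} + 6 \cdot 5\right) - 49304} = \sqrt{\left(-36 + 25 + 30\right) - 49304} = \sqrt{19 - 49304} = \sqrt{-49285} = i \sqrt{49285}$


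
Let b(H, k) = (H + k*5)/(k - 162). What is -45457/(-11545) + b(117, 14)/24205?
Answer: 32568054093/8271623060 ≈ 3.9373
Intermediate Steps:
b(H, k) = (H + 5*k)/(-162 + k)
-45457/(-11545) + b(117, 14)/24205 = -45457/(-11545) + ((117 + 5*14)/(-162 + 14))/24205 = -45457*(-1/11545) + ((117 + 70)/(-148))*(1/24205) = 45457/11545 - 1/148*187*(1/24205) = 45457/11545 - 187/148*1/24205 = 45457/11545 - 187/3582340 = 32568054093/8271623060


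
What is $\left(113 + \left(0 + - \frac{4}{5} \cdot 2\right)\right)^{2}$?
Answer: $\frac{310249}{25} \approx 12410.0$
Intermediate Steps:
$\left(113 + \left(0 + - \frac{4}{5} \cdot 2\right)\right)^{2} = \left(113 + \left(0 + \left(-4\right) \frac{1}{5} \cdot 2\right)\right)^{2} = \left(113 + \left(0 - \frac{8}{5}\right)\right)^{2} = \left(113 - \frac{8}{5}\right)^{2} = \left(\frac{557}{5}\right)^{2} = \frac{310249}{25}$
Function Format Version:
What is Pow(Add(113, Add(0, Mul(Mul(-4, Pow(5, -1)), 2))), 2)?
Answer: Rational(310249, 25) ≈ 12410.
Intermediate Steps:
Pow(Add(113, Add(0, Mul(Mul(-4, Pow(5, -1)), 2))), 2) = Pow(Add(113, Add(0, Mul(Mul(-4, Rational(1, 5)), 2))), 2) = Pow(Add(113, Add(0, Mul(Rational(-4, 5), 2))), 2) = Pow(Add(113, Add(0, Rational(-8, 5))), 2) = Pow(Add(113, Rational(-8, 5)), 2) = Pow(Rational(557, 5), 2) = Rational(310249, 25)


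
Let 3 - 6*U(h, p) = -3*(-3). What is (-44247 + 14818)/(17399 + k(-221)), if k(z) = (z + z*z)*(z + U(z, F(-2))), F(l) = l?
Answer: 29429/10776241 ≈ 0.0027309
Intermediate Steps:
U(h, p) = -1 (U(h, p) = ½ - (-1)*(-3)/2 = ½ - ⅙*9 = ½ - 3/2 = -1)
k(z) = (-1 + z)*(z + z²) (k(z) = (z + z*z)*(z - 1) = (z + z²)*(-1 + z) = (-1 + z)*(z + z²))
(-44247 + 14818)/(17399 + k(-221)) = (-44247 + 14818)/(17399 + ((-221)³ - 1*(-221))) = -29429/(17399 + (-10793861 + 221)) = -29429/(17399 - 10793640) = -29429/(-10776241) = -29429*(-1/10776241) = 29429/10776241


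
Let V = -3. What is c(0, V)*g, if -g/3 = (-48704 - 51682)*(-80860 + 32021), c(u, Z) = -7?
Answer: 102957788934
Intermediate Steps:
g = -14708255562 (g = -3*(-48704 - 51682)*(-80860 + 32021) = -(-301158)*(-48839) = -3*4902751854 = -14708255562)
c(0, V)*g = -7*(-14708255562) = 102957788934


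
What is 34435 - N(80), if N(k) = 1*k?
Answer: 34355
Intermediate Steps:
N(k) = k
34435 - N(80) = 34435 - 1*80 = 34435 - 80 = 34355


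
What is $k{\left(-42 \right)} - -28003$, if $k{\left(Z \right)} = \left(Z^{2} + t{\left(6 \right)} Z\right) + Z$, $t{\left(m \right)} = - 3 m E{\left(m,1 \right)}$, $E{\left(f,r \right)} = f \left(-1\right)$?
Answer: $25189$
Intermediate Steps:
$E{\left(f,r \right)} = - f$
$t{\left(m \right)} = 3 m^{2}$ ($t{\left(m \right)} = - 3 m \left(- m\right) = 3 m^{2}$)
$k{\left(Z \right)} = Z^{2} + 109 Z$ ($k{\left(Z \right)} = \left(Z^{2} + 3 \cdot 6^{2} Z\right) + Z = \left(Z^{2} + 3 \cdot 36 Z\right) + Z = \left(Z^{2} + 108 Z\right) + Z = Z^{2} + 109 Z$)
$k{\left(-42 \right)} - -28003 = - 42 \left(109 - 42\right) - -28003 = \left(-42\right) 67 + 28003 = -2814 + 28003 = 25189$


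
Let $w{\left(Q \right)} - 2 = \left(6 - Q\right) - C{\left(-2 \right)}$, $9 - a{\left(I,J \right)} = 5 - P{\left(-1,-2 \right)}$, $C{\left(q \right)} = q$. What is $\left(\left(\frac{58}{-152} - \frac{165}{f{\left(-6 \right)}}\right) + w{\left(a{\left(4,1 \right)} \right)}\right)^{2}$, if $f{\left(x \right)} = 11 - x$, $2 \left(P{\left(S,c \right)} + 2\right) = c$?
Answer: $\frac{1974025}{1669264} \approx 1.1826$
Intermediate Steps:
$P{\left(S,c \right)} = -2 + \frac{c}{2}$
$a{\left(I,J \right)} = 1$ ($a{\left(I,J \right)} = 9 - \left(5 - \left(-2 + \frac{1}{2} \left(-2\right)\right)\right) = 9 - \left(5 - \left(-2 - 1\right)\right) = 9 - \left(5 - -3\right) = 9 - \left(5 + 3\right) = 9 - 8 = 1$)
$w{\left(Q \right)} = 10 - Q$ ($w{\left(Q \right)} = 2 - \left(-8 + Q\right) = 10 - Q$)
$\left(\left(\frac{58}{-152} - \frac{165}{f{\left(-6 \right)}}\right) + w{\left(a{\left(4,1 \right)} \right)}\right)^{2} = \left(\left(\frac{58}{-152} - \frac{165}{11 - -6}\right) + \left(10 - 1\right)\right)^{2} = \left(\left(58 \left(- \frac{1}{152}\right) - \frac{165}{11 + 6}\right) + \left(10 - 1\right)\right)^{2} = \left(\left(- \frac{29}{76} - \frac{165}{17}\right) + 9\right)^{2} = \left(- \frac{13033}{1292} + 9\right)^{2} = \left(- \frac{1405}{1292}\right)^{2} = \frac{1974025}{1669264}$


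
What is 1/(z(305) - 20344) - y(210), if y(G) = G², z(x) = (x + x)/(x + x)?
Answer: -897126301/20343 ≈ -44100.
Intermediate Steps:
z(x) = 1 (z(x) = (2*x)/((2*x)) = (2*x)*(1/(2*x)) = 1)
1/(z(305) - 20344) - y(210) = 1/(1 - 20344) - 1*210² = 1/(-20343) - 1*44100 = -1/20343 - 44100 = -897126301/20343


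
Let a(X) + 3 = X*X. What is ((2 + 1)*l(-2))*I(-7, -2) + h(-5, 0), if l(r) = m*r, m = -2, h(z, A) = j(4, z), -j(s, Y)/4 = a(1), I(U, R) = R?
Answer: -16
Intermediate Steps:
a(X) = -3 + X² (a(X) = -3 + X*X = -3 + X²)
j(s, Y) = 8 (j(s, Y) = -4*(-3 + 1²) = -4*(-3 + 1) = -4*(-2) = 8)
h(z, A) = 8
l(r) = -2*r
((2 + 1)*l(-2))*I(-7, -2) + h(-5, 0) = ((2 + 1)*(-2*(-2)))*(-2) + 8 = (3*4)*(-2) + 8 = 12*(-2) + 8 = -24 + 8 = -16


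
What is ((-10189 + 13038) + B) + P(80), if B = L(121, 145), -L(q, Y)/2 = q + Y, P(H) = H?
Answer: 2397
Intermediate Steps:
L(q, Y) = -2*Y - 2*q (L(q, Y) = -2*(q + Y) = -2*(Y + q) = -2*Y - 2*q)
B = -532 (B = -2*145 - 2*121 = -290 - 242 = -532)
((-10189 + 13038) + B) + P(80) = ((-10189 + 13038) - 532) + 80 = (2849 - 532) + 80 = 2317 + 80 = 2397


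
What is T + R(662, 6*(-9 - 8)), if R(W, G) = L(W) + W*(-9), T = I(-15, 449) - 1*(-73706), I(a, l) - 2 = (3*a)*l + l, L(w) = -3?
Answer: 47991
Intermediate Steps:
I(a, l) = 2 + l + 3*a*l (I(a, l) = 2 + ((3*a)*l + l) = 2 + (3*a*l + l) = 2 + (l + 3*a*l) = 2 + l + 3*a*l)
T = 53952 (T = (2 + 449 + 3*(-15)*449) - 1*(-73706) = (2 + 449 - 20205) + 73706 = -19754 + 73706 = 53952)
R(W, G) = -3 - 9*W (R(W, G) = -3 + W*(-9) = -3 - 9*W)
T + R(662, 6*(-9 - 8)) = 53952 + (-3 - 9*662) = 53952 + (-3 - 5958) = 53952 - 5961 = 47991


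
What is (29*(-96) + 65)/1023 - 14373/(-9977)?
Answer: -1129444/927861 ≈ -1.2173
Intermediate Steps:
(29*(-96) + 65)/1023 - 14373/(-9977) = (-2784 + 65)*(1/1023) - 14373*(-1/9977) = -2719*1/1023 + 14373/9977 = -2719/1023 + 14373/9977 = -1129444/927861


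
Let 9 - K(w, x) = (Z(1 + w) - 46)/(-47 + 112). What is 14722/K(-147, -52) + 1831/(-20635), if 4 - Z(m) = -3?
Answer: 759427231/495240 ≈ 1533.5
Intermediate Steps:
Z(m) = 7 (Z(m) = 4 - 1*(-3) = 4 + 3 = 7)
K(w, x) = 48/5 (K(w, x) = 9 - (7 - 46)/(-47 + 112) = 9 - (-39)/65 = 9 - 1*(-⅗) = 9 + ⅗ = 48/5)
14722/K(-147, -52) + 1831/(-20635) = 14722/(48/5) + 1831/(-20635) = 14722*(5/48) + 1831*(-1/20635) = 36805/24 - 1831/20635 = 759427231/495240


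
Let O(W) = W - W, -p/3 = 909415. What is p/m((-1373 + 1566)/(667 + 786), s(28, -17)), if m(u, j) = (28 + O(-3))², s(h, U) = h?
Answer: -2728245/784 ≈ -3479.9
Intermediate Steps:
p = -2728245 (p = -3*909415 = -2728245)
O(W) = 0
m(u, j) = 784 (m(u, j) = (28 + 0)² = 28² = 784)
p/m((-1373 + 1566)/(667 + 786), s(28, -17)) = -2728245/784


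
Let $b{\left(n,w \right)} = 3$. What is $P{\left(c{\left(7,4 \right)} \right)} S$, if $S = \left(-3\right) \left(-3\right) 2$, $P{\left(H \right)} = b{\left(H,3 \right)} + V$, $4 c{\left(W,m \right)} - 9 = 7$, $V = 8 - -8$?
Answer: $342$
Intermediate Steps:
$V = 16$ ($V = 8 + 8 = 16$)
$c{\left(W,m \right)} = 4$ ($c{\left(W,m \right)} = \frac{9}{4} + \frac{1}{4} \cdot 7 = \frac{9}{4} + \frac{7}{4} = 4$)
$P{\left(H \right)} = 19$ ($P{\left(H \right)} = 3 + 16 = 19$)
$S = 18$ ($S = 9 \cdot 2 = 18$)
$P{\left(c{\left(7,4 \right)} \right)} S = 19 \cdot 18 = 342$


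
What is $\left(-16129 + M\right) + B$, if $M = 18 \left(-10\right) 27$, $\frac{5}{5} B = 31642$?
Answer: $10653$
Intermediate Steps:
$B = 31642$
$M = -4860$ ($M = \left(-180\right) 27 = -4860$)
$\left(-16129 + M\right) + B = \left(-16129 - 4860\right) + 31642 = -20989 + 31642 = 10653$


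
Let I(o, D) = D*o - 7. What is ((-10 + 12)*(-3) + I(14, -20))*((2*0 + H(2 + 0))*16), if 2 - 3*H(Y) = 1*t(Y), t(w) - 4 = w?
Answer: 18752/3 ≈ 6250.7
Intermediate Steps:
t(w) = 4 + w
H(Y) = -⅔ - Y/3 (H(Y) = ⅔ - (4 + Y)/3 = ⅔ + (-4/3 - Y/3) = -⅔ - Y/3)
I(o, D) = -7 + D*o
((-10 + 12)*(-3) + I(14, -20))*((2*0 + H(2 + 0))*16) = ((-10 + 12)*(-3) + (-7 - 20*14))*((2*0 + (-⅔ - (2 + 0)/3))*16) = (2*(-3) + (-7 - 280))*((0 + (-⅔ - ⅓*2))*16) = (-6 - 287)*((0 + (-⅔ - ⅔))*16) = -293*(0 - 4/3)*16 = -(-1172)*16/3 = -293*(-64/3) = 18752/3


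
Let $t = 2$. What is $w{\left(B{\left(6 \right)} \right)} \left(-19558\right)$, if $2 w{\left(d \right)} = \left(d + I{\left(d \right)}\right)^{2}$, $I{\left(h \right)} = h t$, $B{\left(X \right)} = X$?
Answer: $-3168396$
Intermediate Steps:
$I{\left(h \right)} = 2 h$ ($I{\left(h \right)} = h 2 = 2 h$)
$w{\left(d \right)} = \frac{9 d^{2}}{2}$ ($w{\left(d \right)} = \frac{\left(d + 2 d\right)^{2}}{2} = \frac{\left(3 d\right)^{2}}{2} = \frac{9 d^{2}}{2}$)
$w{\left(B{\left(6 \right)} \right)} \left(-19558\right) = \frac{9 \cdot 6^{2}}{2} \left(-19558\right) = \frac{9}{2} \cdot 36 \left(-19558\right) = 162 \left(-19558\right) = -3168396$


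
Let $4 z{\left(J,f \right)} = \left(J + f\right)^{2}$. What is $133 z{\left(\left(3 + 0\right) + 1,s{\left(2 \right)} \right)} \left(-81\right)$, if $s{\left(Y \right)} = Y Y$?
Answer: $-172368$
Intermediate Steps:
$s{\left(Y \right)} = Y^{2}$
$z{\left(J,f \right)} = \frac{\left(J + f\right)^{2}}{4}$
$133 z{\left(\left(3 + 0\right) + 1,s{\left(2 \right)} \right)} \left(-81\right) = 133 \frac{\left(\left(\left(3 + 0\right) + 1\right) + 2^{2}\right)^{2}}{4} \left(-81\right) = 133 \frac{\left(\left(3 + 1\right) + 4\right)^{2}}{4} \left(-81\right) = 133 \frac{\left(4 + 4\right)^{2}}{4} \left(-81\right) = 133 \frac{8^{2}}{4} \left(-81\right) = 133 \cdot \frac{1}{4} \cdot 64 \left(-81\right) = 133 \cdot 16 \left(-81\right) = 2128 \left(-81\right) = -172368$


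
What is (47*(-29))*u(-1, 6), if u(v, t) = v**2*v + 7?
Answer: -8178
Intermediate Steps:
u(v, t) = 7 + v**3 (u(v, t) = v**3 + 7 = 7 + v**3)
(47*(-29))*u(-1, 6) = (47*(-29))*(7 + (-1)**3) = -1363*(7 - 1) = -1363*6 = -8178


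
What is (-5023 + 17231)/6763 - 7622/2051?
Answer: -26508978/13870913 ≈ -1.9111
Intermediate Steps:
(-5023 + 17231)/6763 - 7622/2051 = 12208*(1/6763) - 7622*1/2051 = 12208/6763 - 7622/2051 = -26508978/13870913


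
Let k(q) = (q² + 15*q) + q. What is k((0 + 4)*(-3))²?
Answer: 2304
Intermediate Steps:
k(q) = q² + 16*q
k((0 + 4)*(-3))² = (((0 + 4)*(-3))*(16 + (0 + 4)*(-3)))² = ((4*(-3))*(16 + 4*(-3)))² = (-12*(16 - 12))² = (-12*4)² = (-48)² = 2304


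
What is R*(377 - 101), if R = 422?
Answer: 116472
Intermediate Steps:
R*(377 - 101) = 422*(377 - 101) = 422*276 = 116472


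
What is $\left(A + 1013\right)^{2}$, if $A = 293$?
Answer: $1705636$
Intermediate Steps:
$\left(A + 1013\right)^{2} = \left(293 + 1013\right)^{2} = 1306^{2} = 1705636$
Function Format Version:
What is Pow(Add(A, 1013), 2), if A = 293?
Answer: 1705636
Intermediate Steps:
Pow(Add(A, 1013), 2) = Pow(Add(293, 1013), 2) = Pow(1306, 2) = 1705636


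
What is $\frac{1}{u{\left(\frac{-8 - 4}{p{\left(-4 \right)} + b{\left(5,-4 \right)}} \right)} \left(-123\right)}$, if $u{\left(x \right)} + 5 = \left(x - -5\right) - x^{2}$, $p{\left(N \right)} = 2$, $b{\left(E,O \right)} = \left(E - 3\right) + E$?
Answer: $\frac{3}{1148} \approx 0.0026132$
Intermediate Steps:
$b{\left(E,O \right)} = -3 + 2 E$ ($b{\left(E,O \right)} = \left(-3 + E\right) + E = -3 + 2 E$)
$u{\left(x \right)} = x - x^{2}$ ($u{\left(x \right)} = -5 - \left(-5 + x^{2} - x\right) = -5 + \left(5 + x - x^{2}\right) = x - x^{2}$)
$\frac{1}{u{\left(\frac{-8 - 4}{p{\left(-4 \right)} + b{\left(5,-4 \right)}} \right)} \left(-123\right)} = \frac{1}{\frac{-8 - 4}{2 + \left(-3 + 2 \cdot 5\right)} \left(1 - \frac{-8 - 4}{2 + \left(-3 + 2 \cdot 5\right)}\right) \left(-123\right)} = \frac{1}{- \frac{12}{2 + \left(-3 + 10\right)} \left(1 - - \frac{12}{2 + \left(-3 + 10\right)}\right) \left(-123\right)} = \frac{1}{- \frac{12}{2 + 7} \left(1 - - \frac{12}{2 + 7}\right) \left(-123\right)} = \frac{1}{- \frac{12}{9} \left(1 - - \frac{12}{9}\right) \left(-123\right)} = \frac{1}{\left(-12\right) \frac{1}{9} \left(1 - \left(-12\right) \frac{1}{9}\right) \left(-123\right)} = \frac{1}{- \frac{4 \left(1 - - \frac{4}{3}\right)}{3} \left(-123\right)} = \frac{1}{- \frac{4 \left(1 + \frac{4}{3}\right)}{3} \left(-123\right)} = \frac{1}{\left(- \frac{4}{3}\right) \frac{7}{3} \left(-123\right)} = \frac{1}{\left(- \frac{28}{9}\right) \left(-123\right)} = \frac{1}{\frac{1148}{3}} = \frac{3}{1148}$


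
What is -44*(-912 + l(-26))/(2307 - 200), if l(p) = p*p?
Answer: 10384/2107 ≈ 4.9283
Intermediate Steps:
l(p) = p²
-44*(-912 + l(-26))/(2307 - 200) = -44*(-912 + (-26)²)/(2307 - 200) = -44*(-912 + 676)/2107 = -(-10384)/2107 = -44*(-236/2107) = 10384/2107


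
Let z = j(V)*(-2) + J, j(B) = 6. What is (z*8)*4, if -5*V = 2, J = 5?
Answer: -224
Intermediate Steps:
V = -2/5 (V = -1/5*2 = -2/5 ≈ -0.40000)
z = -7 (z = 6*(-2) + 5 = -12 + 5 = -7)
(z*8)*4 = -7*8*4 = -56*4 = -224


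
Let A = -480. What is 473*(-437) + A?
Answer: -207181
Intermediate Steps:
473*(-437) + A = 473*(-437) - 480 = -206701 - 480 = -207181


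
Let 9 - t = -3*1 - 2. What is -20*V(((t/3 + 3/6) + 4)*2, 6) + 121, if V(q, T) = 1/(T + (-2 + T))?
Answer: 119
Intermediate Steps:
t = 14 (t = 9 - (-3*1 - 2) = 9 - (-3 - 2) = 9 - 1*(-5) = 9 + 5 = 14)
V(q, T) = 1/(-2 + 2*T)
-20*V(((t/3 + 3/6) + 4)*2, 6) + 121 = -10/(-1 + 6) + 121 = -10/5 + 121 = -20*1/10 + 121 = -2 + 121 = 119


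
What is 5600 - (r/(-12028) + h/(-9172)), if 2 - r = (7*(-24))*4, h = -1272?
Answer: 77223431489/13790102 ≈ 5599.9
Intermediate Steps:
r = 674 (r = 2 - 7*(-24)*4 = 2 - (-168)*4 = 2 - 1*(-672) = 2 + 672 = 674)
5600 - (r/(-12028) + h/(-9172)) = 5600 - (674/(-12028) - 1272/(-9172)) = 5600 - (674*(-1/12028) - 1272*(-1/9172)) = 5600 - (-337/6014 + 318/2293) = 5600 - 1*1139711/13790102 = 5600 - 1139711/13790102 = 77223431489/13790102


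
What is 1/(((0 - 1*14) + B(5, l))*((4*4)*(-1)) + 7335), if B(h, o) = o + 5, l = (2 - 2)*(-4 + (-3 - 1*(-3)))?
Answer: 1/7479 ≈ 0.00013371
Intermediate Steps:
l = 0 (l = 0*(-4 + (-3 + 3)) = 0*(-4 + 0) = 0*(-4) = 0)
B(h, o) = 5 + o
1/(((0 - 1*14) + B(5, l))*((4*4)*(-1)) + 7335) = 1/(((0 - 1*14) + (5 + 0))*((4*4)*(-1)) + 7335) = 1/(((0 - 14) + 5)*(16*(-1)) + 7335) = 1/((-14 + 5)*(-16) + 7335) = 1/(-9*(-16) + 7335) = 1/(144 + 7335) = 1/7479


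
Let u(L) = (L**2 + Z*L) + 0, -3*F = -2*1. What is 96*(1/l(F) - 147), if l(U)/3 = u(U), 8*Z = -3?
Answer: -97632/7 ≈ -13947.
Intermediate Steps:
Z = -3/8 (Z = (1/8)*(-3) = -3/8 ≈ -0.37500)
F = 2/3 (F = -(-2)/3 = -1/3*(-2) = 2/3 ≈ 0.66667)
u(L) = L**2 - 3*L/8 (u(L) = (L**2 - 3*L/8) + 0 = L**2 - 3*L/8)
l(U) = 3*U*(-3 + 8*U)/8 (l(U) = 3*(U*(-3 + 8*U)/8) = 3*U*(-3 + 8*U)/8)
96*(1/l(F) - 147) = 96*(1/((3/8)*(2/3)*(-3 + 8*(2/3))) - 147) = 96*(1/((3/8)*(2/3)*(-3 + 16/3)) - 147) = 96*(1/((3/8)*(2/3)*(7/3)) - 147) = 96*(1/(7/12) - 147) = 96*(12/7 - 147) = 96*(-1017/7) = -97632/7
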